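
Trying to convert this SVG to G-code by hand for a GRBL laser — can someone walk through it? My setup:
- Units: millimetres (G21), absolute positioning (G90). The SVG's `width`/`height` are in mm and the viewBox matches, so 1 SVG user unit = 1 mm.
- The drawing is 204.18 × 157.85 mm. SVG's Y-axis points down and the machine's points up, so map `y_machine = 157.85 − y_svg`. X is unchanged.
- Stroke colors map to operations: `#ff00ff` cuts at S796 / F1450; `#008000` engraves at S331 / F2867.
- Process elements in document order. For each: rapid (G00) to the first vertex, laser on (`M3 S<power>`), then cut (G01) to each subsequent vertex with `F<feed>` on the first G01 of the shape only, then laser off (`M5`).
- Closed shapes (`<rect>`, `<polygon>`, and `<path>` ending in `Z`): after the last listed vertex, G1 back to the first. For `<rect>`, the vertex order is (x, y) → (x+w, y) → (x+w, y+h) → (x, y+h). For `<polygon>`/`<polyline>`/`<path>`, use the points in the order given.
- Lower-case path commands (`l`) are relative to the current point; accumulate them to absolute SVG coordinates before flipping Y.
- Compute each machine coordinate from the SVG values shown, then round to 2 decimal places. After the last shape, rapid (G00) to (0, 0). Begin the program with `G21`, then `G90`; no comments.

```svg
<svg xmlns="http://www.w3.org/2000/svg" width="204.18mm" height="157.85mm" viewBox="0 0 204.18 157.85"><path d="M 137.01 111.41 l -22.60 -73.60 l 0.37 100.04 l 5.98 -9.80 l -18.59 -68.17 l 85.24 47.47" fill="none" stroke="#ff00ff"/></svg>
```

1 u = 1 mm; y_m = 157.85 − y.

[1] `<path>` open polyline, #ff00ff→cut S796 F1450: (137.01,46.44) → (114.41,120.04) → (114.78,20.00) → (120.76,29.80) → (102.17,97.97) → (187.41,50.50)

G21
G90
G00 X137.01 Y46.44
M3 S796
G01 X114.41 Y120.04 F1450
G01 X114.78 Y20.00
G01 X120.76 Y29.80
G01 X102.17 Y97.97
G01 X187.41 Y50.50
M5
G00 X0.00 Y0.00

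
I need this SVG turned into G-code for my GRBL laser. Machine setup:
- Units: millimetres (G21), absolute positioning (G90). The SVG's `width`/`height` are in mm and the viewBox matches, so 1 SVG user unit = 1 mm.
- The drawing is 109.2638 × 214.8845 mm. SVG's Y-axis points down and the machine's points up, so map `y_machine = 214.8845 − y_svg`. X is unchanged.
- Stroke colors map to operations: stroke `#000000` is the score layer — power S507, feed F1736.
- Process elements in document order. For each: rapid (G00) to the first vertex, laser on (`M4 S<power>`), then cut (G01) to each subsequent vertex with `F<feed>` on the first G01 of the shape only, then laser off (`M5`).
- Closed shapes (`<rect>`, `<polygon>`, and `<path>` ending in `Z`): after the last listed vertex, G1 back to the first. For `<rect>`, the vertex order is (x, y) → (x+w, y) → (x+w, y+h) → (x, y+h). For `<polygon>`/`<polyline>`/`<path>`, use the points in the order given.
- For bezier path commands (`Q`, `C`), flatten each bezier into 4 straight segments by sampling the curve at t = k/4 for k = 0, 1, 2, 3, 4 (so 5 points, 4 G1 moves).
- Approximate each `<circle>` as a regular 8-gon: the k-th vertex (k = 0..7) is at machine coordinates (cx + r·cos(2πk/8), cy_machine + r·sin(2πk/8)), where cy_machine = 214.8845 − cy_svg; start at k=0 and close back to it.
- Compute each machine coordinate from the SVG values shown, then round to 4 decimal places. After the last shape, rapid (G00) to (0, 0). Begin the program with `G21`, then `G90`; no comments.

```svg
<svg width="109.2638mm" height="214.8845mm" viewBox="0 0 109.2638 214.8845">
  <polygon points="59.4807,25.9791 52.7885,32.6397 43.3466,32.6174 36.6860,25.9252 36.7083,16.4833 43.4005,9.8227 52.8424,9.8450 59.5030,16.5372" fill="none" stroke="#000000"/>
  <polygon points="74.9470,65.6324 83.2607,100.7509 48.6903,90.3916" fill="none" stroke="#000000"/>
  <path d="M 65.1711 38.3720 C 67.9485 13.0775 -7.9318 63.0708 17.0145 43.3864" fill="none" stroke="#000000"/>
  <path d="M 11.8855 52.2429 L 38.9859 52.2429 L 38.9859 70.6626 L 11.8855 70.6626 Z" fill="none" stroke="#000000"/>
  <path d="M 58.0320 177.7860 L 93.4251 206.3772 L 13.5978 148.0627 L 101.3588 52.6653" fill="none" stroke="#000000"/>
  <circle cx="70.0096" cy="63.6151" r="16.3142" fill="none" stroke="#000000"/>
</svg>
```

G21
G90
G00 X59.4807 Y188.9054
M4 S507
G01 X52.7885 Y182.2448 F1736
G01 X43.3466 Y182.2671
G01 X36.6860 Y188.9593
G01 X36.7083 Y198.4012
G01 X43.4005 Y205.0618
G01 X52.8424 Y205.0395
G01 X59.5030 Y198.3473
G01 X59.4807 Y188.9054
M5
G00 X74.9470 Y149.2521
M4 S507
G01 X83.2607 Y114.1336 F1736
G01 X48.6903 Y124.4929
G01 X74.9470 Y149.2521
M5
G00 X65.1711 Y176.5125
M4 S507
G01 X55.3103 Y183.6320 F1736
G01 X32.7795 Y176.1091
G01 X14.4053 Y167.5343
G01 X17.0145 Y171.4981
M5
G00 X11.8855 Y162.6416
M4 S507
G01 X38.9859 Y162.6416 F1736
G01 X38.9859 Y144.2219
G01 X11.8855 Y144.2219
G01 X11.8855 Y162.6416
M5
G00 X58.0320 Y37.0985
M4 S507
G01 X93.4251 Y8.5073 F1736
G01 X13.5978 Y66.8218
G01 X101.3588 Y162.2192
M5
G00 X86.3238 Y151.2694
M4 S507
G01 X81.5455 Y162.8053 F1736
G01 X70.0096 Y167.5836
G01 X58.4737 Y162.8053
G01 X53.6954 Y151.2694
G01 X58.4737 Y139.7335
G01 X70.0096 Y134.9552
G01 X81.5455 Y139.7335
G01 X86.3238 Y151.2694
M5
G00 X0.0000 Y0.0000

Since the viewBox matches the mm dimensions, user units are millimetres directly. The only transform is the Y-flip y_m = 214.8845 − y_svg.

Shape 1 is a regular polygon drawn with `<polygon>`. Its stroke #000000 means score at S507, F1736. After flipping Y the toolpath is (59.4807,188.9054) → (52.7885,182.2448) → (43.3466,182.2671) → (36.6860,188.9593) → (36.7083,198.4012) → (43.4005,205.0618) → (52.8424,205.0395) → (59.5030,198.3473) → (59.4807,188.9054), returning to the start.

Shape 2 is a regular polygon drawn with `<polygon>`. Its stroke #000000 means score at S507, F1736. After flipping Y the toolpath is (74.9470,149.2521) → (83.2607,114.1336) → (48.6903,124.4929) → (74.9470,149.2521), returning to the start.

Shape 3 is a cubic bezier drawn with `<path>`. Its stroke #000000 means score at S507, F1736. After flipping Y the toolpath is (65.1711,176.5125) → (55.3103,183.6320) → (32.7795,176.1091) → (14.4053,167.5343) → (17.0145,171.4981).

Shape 4 is a rectangle drawn with `<path>`. Its stroke #000000 means score at S507, F1736. After flipping Y the toolpath is (11.8855,162.6416) → (38.9859,162.6416) → (38.9859,144.2219) → (11.8855,144.2219) → (11.8855,162.6416), returning to the start.

Shape 5 is a open polyline drawn with `<path>`. Its stroke #000000 means score at S507, F1736. After flipping Y the toolpath is (58.0320,37.0985) → (93.4251,8.5073) → (13.5978,66.8218) → (101.3588,162.2192).

Shape 6 is a circle drawn with `<circle>`. Its stroke #000000 means score at S507, F1736. After flipping Y the toolpath is (86.3238,151.2694) → (81.5455,162.8053) → (70.0096,167.5836) → (58.4737,162.8053) → (53.6954,151.2694) → (58.4737,139.7335) → (70.0096,134.9552) → (81.5455,139.7335) → (86.3238,151.2694), returning to the start.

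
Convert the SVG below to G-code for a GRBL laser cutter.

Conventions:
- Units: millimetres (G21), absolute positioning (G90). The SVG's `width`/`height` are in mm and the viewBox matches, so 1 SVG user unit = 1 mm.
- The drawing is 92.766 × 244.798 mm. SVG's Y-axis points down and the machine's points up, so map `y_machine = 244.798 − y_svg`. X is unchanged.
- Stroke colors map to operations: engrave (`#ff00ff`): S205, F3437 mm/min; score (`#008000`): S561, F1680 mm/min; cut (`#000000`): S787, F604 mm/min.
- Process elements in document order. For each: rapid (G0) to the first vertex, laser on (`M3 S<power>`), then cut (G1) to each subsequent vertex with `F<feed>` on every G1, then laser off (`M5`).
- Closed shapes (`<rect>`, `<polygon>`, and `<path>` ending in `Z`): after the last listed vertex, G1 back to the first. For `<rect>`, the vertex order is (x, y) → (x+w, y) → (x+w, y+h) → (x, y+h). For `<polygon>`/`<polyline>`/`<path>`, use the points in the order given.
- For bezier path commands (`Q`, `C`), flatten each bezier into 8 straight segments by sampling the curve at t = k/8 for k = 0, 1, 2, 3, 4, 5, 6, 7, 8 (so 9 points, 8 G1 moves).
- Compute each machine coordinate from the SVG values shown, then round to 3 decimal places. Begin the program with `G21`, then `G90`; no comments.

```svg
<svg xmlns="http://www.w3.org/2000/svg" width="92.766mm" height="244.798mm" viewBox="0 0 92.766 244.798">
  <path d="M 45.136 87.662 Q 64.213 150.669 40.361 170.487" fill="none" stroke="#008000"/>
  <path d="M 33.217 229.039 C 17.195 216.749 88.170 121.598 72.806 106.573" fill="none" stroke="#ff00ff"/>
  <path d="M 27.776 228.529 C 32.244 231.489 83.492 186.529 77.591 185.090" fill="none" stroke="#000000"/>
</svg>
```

G21
G90
G0 X45.136 Y157.136
M3 S561
G1 X49.234 Y142.059 F1680
G1 X51.991 Y128.332 F1680
G1 X53.407 Y115.954 F1680
G1 X53.481 Y104.926 F1680
G1 X52.213 Y95.248 F1680
G1 X49.604 Y86.919 F1680
G1 X45.653 Y79.940 F1680
G1 X40.361 Y74.311 F1680
M5
G0 X33.217 Y15.759
M3 S205
G1 X30.948 Y23.934 F3437
G1 X34.804 Y37.966 F3437
G1 X42.753 Y55.947 F3437
G1 X52.765 Y75.966 F3437
G1 X62.807 Y96.114 F3437
G1 X70.849 Y114.479 F3437
G1 X74.859 Y129.153 F3437
G1 X72.806 Y138.225 F3437
M5
G0 X27.776 Y16.269
M3 S787
G1 X31.441 Y17.227 F604
G1 X38.274 Y21.605 F604
G1 X47.057 Y28.333 F604
G1 X56.572 Y36.339 F604
G1 X65.601 Y44.551 F604
G1 X72.925 Y51.897 F604
G1 X77.328 Y57.307 F604
G1 X77.591 Y59.708 F604
M5

1 u = 1 mm; y_m = 244.798 − y.

[1] `<path>` quadratic bezier, #008000→score S561 F1680: (45.136,157.136) → (49.234,142.059) → (51.991,128.332) → (53.407,115.954) → (53.481,104.926) → (52.213,95.248) → (49.604,86.919) → (45.653,79.940) → (40.361,74.311)

[2] `<path>` cubic bezier, #ff00ff→engrave S205 F3437: (33.217,15.759) → (30.948,23.934) → (34.804,37.966) → (42.753,55.947) → (52.765,75.966) → (62.807,96.114) → (70.849,114.479) → (74.859,129.153) → (72.806,138.225)

[3] `<path>` cubic bezier, #000000→cut S787 F604: (27.776,16.269) → (31.441,17.227) → (38.274,21.605) → (47.057,28.333) → (56.572,36.339) → (65.601,44.551) → (72.925,51.897) → (77.328,57.307) → (77.591,59.708)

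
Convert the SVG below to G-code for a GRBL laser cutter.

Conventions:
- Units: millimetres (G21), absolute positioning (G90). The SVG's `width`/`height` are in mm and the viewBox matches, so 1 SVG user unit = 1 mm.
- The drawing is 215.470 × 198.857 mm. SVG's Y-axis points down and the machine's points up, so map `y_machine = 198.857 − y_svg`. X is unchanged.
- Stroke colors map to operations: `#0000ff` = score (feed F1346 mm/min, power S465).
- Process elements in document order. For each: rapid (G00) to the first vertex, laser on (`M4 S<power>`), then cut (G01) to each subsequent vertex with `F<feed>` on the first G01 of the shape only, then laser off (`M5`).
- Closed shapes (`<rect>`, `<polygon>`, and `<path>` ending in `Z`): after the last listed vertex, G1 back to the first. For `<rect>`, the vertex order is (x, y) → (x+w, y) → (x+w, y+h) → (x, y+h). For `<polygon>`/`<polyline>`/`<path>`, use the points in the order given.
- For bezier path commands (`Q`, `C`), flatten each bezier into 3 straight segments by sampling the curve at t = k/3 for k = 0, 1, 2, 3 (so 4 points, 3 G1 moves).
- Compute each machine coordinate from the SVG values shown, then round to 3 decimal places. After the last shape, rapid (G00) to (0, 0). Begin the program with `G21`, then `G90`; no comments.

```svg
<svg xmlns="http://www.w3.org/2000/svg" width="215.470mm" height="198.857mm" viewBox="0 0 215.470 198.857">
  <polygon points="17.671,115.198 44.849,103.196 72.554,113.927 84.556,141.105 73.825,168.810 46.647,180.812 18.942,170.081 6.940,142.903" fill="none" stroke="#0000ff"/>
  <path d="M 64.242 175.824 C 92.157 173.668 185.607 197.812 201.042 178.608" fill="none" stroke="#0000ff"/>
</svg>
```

viewBox `0 0 215.470 198.857` with mm width/height → 1 unit = 1 mm. Flip: y_m = 198.857 − y_svg.

**Shape 1** — `<polygon>` regular polygon, stroke `#0000ff` → score (S465, F1346). Machine vertices: (17.671,83.659) → (44.849,95.661) → (72.554,84.930) → (84.556,57.752) → (73.825,30.047) → (46.647,18.045) → (18.942,28.776) → (6.940,55.954) → (17.671,83.659). Closed: final G1 returns to the first vertex.

**Shape 2** — `<path>` cubic bezier, stroke `#0000ff` → score (S465, F1346). Control points (SVG): P0=(64.242,175.824), P1=(92.157,173.668), P2=(185.607,197.812), P3=(201.042,178.608); sampled at t=k/3. Machine vertices: (64.242,23.033) → (108.685,19.002) → (164.919,12.915) → (201.042,20.249). Open path.

G21
G90
G00 X17.671 Y83.659
M4 S465
G01 X44.849 Y95.661 F1346
G01 X72.554 Y84.930
G01 X84.556 Y57.752
G01 X73.825 Y30.047
G01 X46.647 Y18.045
G01 X18.942 Y28.776
G01 X6.940 Y55.954
G01 X17.671 Y83.659
M5
G00 X64.242 Y23.033
M4 S465
G01 X108.685 Y19.002 F1346
G01 X164.919 Y12.915
G01 X201.042 Y20.249
M5
G00 X0.000 Y0.000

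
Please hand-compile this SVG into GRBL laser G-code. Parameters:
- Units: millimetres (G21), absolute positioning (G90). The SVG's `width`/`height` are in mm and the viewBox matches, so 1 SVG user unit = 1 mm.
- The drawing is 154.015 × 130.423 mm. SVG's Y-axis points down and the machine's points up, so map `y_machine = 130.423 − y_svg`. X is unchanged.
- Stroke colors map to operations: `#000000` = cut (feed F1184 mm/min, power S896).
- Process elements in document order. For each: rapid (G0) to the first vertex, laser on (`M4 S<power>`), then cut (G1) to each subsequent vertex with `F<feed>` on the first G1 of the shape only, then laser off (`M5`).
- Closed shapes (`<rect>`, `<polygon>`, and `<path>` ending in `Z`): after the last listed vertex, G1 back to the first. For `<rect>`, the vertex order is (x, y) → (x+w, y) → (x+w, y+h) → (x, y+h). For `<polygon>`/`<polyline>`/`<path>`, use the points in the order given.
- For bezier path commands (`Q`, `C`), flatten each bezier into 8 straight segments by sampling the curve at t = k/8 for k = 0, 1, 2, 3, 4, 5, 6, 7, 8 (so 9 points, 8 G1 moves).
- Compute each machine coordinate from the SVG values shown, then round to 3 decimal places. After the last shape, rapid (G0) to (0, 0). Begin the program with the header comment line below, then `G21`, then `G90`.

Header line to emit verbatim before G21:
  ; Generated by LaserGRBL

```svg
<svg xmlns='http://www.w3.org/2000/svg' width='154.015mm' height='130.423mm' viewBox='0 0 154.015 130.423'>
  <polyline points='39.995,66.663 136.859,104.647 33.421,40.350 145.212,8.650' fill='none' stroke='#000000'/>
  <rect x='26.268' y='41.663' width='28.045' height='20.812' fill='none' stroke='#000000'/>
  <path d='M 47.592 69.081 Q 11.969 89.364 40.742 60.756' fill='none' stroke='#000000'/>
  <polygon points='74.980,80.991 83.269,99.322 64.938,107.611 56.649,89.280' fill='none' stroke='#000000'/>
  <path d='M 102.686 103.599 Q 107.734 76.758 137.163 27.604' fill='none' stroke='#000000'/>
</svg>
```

Since the viewBox matches the mm dimensions, user units are millimetres directly. The only transform is the Y-flip y_m = 130.423 − y_svg.

Shape 1 is a open polyline drawn with `<polyline>`. Its stroke #000000 means cut at S896, F1184. After flipping Y the toolpath is (39.995,63.760) → (136.859,25.776) → (33.421,90.073) → (145.212,121.773).

Shape 2 is a rectangle drawn with `<rect>`. Its stroke #000000 means cut at S896, F1184. After flipping Y the toolpath is (26.268,88.760) → (54.313,88.760) → (54.313,67.948) → (26.268,67.948) → (26.268,88.760), returning to the start.

Shape 3 is a quadratic bezier drawn with `<path>`. Its stroke #000000 means cut at S896, F1184. After flipping Y the toolpath is (47.592,61.342) → (39.692,57.035) → (33.805,54.256) → (29.930,53.005) → (28.068,53.282) → (28.218,55.086) → (30.380,58.419) → (34.555,63.279) → (40.742,69.667).

Shape 4 is a regular polygon drawn with `<polygon>`. Its stroke #000000 means cut at S896, F1184. After flipping Y the toolpath is (74.980,49.432) → (83.269,31.101) → (64.938,22.812) → (56.649,41.143) → (74.980,49.432), returning to the start.

Shape 5 is a quadratic bezier drawn with `<path>`. Its stroke #000000 means cut at S896, F1184. After flipping Y the toolpath is (102.686,26.824) → (104.329,33.883) → (106.734,41.639) → (109.901,50.093) → (113.829,59.243) → (118.520,69.091) → (123.972,79.637) → (130.187,90.879) → (137.163,102.819).

; Generated by LaserGRBL
G21
G90
G0 X39.995 Y63.760
M4 S896
G1 X136.859 Y25.776 F1184
G1 X33.421 Y90.073
G1 X145.212 Y121.773
M5
G0 X26.268 Y88.760
M4 S896
G1 X54.313 Y88.760 F1184
G1 X54.313 Y67.948
G1 X26.268 Y67.948
G1 X26.268 Y88.760
M5
G0 X47.592 Y61.342
M4 S896
G1 X39.692 Y57.035 F1184
G1 X33.805 Y54.256
G1 X29.930 Y53.005
G1 X28.068 Y53.282
G1 X28.218 Y55.086
G1 X30.380 Y58.419
G1 X34.555 Y63.279
G1 X40.742 Y69.667
M5
G0 X74.980 Y49.432
M4 S896
G1 X83.269 Y31.101 F1184
G1 X64.938 Y22.812
G1 X56.649 Y41.143
G1 X74.980 Y49.432
M5
G0 X102.686 Y26.824
M4 S896
G1 X104.329 Y33.883 F1184
G1 X106.734 Y41.639
G1 X109.901 Y50.093
G1 X113.829 Y59.243
G1 X118.520 Y69.091
G1 X123.972 Y79.637
G1 X130.187 Y90.879
G1 X137.163 Y102.819
M5
G0 X0.000 Y0.000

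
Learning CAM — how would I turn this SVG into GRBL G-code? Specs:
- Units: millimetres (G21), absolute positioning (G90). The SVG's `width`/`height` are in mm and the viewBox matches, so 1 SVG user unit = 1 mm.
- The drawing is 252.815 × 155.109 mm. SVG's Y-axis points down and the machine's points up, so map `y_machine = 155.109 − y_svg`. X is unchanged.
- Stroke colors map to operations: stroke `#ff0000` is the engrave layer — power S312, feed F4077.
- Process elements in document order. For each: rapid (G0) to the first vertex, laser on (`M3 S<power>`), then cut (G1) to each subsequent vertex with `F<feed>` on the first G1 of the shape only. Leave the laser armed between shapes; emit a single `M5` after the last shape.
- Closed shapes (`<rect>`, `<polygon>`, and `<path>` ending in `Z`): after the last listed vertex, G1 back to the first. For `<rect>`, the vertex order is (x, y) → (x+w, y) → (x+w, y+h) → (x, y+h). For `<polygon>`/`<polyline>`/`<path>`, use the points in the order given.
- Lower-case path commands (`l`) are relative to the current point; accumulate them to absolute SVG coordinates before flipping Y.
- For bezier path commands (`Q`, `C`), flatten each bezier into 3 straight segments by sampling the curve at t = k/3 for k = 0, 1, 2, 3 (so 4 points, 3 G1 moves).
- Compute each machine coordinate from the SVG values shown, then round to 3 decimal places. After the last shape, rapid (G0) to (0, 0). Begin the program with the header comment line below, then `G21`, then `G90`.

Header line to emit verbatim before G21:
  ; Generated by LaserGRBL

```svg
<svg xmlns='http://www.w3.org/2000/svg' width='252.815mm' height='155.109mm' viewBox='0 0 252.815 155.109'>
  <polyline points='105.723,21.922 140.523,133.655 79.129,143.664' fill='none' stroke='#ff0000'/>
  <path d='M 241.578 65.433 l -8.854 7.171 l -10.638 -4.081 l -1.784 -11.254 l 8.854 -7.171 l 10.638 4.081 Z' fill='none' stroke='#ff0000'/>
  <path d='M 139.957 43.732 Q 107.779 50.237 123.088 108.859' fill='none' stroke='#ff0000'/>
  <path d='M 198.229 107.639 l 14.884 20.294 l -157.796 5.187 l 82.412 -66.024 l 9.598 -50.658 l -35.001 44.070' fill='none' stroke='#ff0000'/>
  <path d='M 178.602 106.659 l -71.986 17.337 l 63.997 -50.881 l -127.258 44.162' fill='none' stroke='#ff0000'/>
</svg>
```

; Generated by LaserGRBL
G21
G90
G0 X105.723 Y133.187
M3 S312
G1 X140.523 Y21.454 F4077
G1 X79.129 Y11.445
G0 X241.578 Y89.676
M3 S312
G1 X232.724 Y82.505 F4077
G1 X222.086 Y86.586
G1 X220.302 Y97.840
G1 X229.156 Y105.011
G1 X239.794 Y100.930
G1 X241.578 Y89.676
G0 X139.957 Y111.377
M3 S312
G1 X123.781 Y101.250 F4077
G1 X118.158 Y79.541
G1 X123.088 Y46.250
G0 X198.229 Y47.470
M3 S312
G1 X213.113 Y27.176 F4077
G1 X55.317 Y21.989
G1 X137.729 Y88.013
G1 X147.327 Y138.671
G1 X112.326 Y94.601
G0 X178.602 Y48.450
M3 S312
G1 X106.616 Y31.113 F4077
G1 X170.613 Y81.994
G1 X43.355 Y37.832
M5
G0 X0.000 Y0.000

1 u = 1 mm; y_m = 155.109 − y.

[1] `<polyline>` open polyline, #ff0000→engrave S312 F4077: (105.723,133.187) → (140.523,21.454) → (79.129,11.445)

[2] `<path>` regular polygon, #ff0000→engrave S312 F4077: (241.578,89.676) → (232.724,82.505) → (222.086,86.586) → (220.302,97.840) → (229.156,105.011) → (239.794,100.930) → (241.578,89.676) (closed)

[3] `<path>` quadratic bezier, #ff0000→engrave S312 F4077: (139.957,111.377) → (123.781,101.250) → (118.158,79.541) → (123.088,46.250)

[4] `<path>` open polyline, #ff0000→engrave S312 F4077: (198.229,47.470) → (213.113,27.176) → (55.317,21.989) → (137.729,88.013) → (147.327,138.671) → (112.326,94.601)

[5] `<path>` open polyline, #ff0000→engrave S312 F4077: (178.602,48.450) → (106.616,31.113) → (170.613,81.994) → (43.355,37.832)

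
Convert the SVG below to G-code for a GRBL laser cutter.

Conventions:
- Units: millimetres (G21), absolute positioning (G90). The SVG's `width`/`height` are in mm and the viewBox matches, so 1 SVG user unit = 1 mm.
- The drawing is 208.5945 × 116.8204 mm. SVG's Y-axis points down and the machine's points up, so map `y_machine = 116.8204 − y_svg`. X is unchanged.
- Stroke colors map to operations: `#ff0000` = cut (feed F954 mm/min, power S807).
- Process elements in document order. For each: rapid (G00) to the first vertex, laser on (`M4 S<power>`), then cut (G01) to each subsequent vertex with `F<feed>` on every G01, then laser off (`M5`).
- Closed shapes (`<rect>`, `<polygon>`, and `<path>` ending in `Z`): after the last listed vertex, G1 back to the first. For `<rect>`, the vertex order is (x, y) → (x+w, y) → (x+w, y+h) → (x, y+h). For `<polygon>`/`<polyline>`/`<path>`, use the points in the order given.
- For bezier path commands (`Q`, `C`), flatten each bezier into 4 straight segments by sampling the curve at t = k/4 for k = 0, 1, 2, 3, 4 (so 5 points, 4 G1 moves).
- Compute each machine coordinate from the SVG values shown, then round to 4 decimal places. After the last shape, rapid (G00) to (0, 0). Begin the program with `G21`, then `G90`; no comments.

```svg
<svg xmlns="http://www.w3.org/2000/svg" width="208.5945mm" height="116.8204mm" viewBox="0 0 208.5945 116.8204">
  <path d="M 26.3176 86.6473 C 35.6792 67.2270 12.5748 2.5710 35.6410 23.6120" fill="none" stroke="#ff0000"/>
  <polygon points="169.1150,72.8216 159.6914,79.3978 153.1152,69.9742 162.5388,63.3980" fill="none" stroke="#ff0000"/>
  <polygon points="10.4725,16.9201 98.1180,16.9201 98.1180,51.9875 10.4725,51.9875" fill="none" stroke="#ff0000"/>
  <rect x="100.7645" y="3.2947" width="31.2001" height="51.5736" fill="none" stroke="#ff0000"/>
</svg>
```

viewBox `0 0 208.5945 116.8204` with mm width/height → 1 unit = 1 mm. Flip: y_m = 116.8204 − y_svg.

**Shape 1** — `<path>` cubic bezier, stroke `#ff0000` → cut (S807, F954). Control points (SVG): P0=(26.3176,86.6473), P1=(35.6792,67.2270), P2=(12.5748,2.5710), P3=(35.6410,23.6120); sampled at t=k/4. Machine vertices: (26.3176,30.1731) → (28.4801,51.1742) → (25.8401,76.8637) → (25.7696,94.9668) → (35.6410,93.2084). Open path.

**Shape 2** — `<polygon>` regular polygon, stroke `#ff0000` → cut (S807, F954). Machine vertices: (169.1150,43.9988) → (159.6914,37.4226) → (153.1152,46.8462) → (162.5388,53.4224) → (169.1150,43.9988). Closed: final G1 returns to the first vertex.

**Shape 3** — `<polygon>` rectangle, stroke `#ff0000` → cut (S807, F954). Machine vertices: (10.4725,99.9003) → (98.1180,99.9003) → (98.1180,64.8329) → (10.4725,64.8329) → (10.4725,99.9003). Closed: final G1 returns to the first vertex.

**Shape 4** — `<rect>` rectangle, stroke `#ff0000` → cut (S807, F954). Machine vertices: (100.7645,113.5257) → (131.9646,113.5257) → (131.9646,61.9521) → (100.7645,61.9521) → (100.7645,113.5257). Closed: final G1 returns to the first vertex.

G21
G90
G00 X26.3176 Y30.1731
M4 S807
G01 X28.4801 Y51.1742 F954
G01 X25.8401 Y76.8637 F954
G01 X25.7696 Y94.9668 F954
G01 X35.6410 Y93.2084 F954
M5
G00 X169.1150 Y43.9988
M4 S807
G01 X159.6914 Y37.4226 F954
G01 X153.1152 Y46.8462 F954
G01 X162.5388 Y53.4224 F954
G01 X169.1150 Y43.9988 F954
M5
G00 X10.4725 Y99.9003
M4 S807
G01 X98.1180 Y99.9003 F954
G01 X98.1180 Y64.8329 F954
G01 X10.4725 Y64.8329 F954
G01 X10.4725 Y99.9003 F954
M5
G00 X100.7645 Y113.5257
M4 S807
G01 X131.9646 Y113.5257 F954
G01 X131.9646 Y61.9521 F954
G01 X100.7645 Y61.9521 F954
G01 X100.7645 Y113.5257 F954
M5
G00 X0.0000 Y0.0000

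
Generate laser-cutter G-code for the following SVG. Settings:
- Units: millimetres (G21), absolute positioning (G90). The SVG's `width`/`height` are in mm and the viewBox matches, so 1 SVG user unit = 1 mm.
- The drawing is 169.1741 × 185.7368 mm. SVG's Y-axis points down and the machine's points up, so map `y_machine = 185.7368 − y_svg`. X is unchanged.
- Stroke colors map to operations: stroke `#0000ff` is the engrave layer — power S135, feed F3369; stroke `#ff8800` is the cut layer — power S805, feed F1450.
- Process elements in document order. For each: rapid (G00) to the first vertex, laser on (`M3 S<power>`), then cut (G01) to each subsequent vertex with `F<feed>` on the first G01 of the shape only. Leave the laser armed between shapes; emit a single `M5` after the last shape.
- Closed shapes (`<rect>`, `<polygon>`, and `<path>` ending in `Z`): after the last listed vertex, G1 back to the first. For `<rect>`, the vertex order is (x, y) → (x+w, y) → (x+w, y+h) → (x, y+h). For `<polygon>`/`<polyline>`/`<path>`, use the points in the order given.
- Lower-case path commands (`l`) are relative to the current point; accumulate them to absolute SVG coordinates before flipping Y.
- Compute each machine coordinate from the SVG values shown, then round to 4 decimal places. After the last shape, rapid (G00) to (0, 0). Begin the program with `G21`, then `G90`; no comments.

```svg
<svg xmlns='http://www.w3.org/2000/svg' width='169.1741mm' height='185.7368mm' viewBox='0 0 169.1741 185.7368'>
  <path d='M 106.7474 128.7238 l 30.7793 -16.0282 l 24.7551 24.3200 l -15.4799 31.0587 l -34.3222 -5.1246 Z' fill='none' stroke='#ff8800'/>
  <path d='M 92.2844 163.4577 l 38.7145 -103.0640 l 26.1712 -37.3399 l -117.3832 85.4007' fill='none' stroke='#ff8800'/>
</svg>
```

G21
G90
G00 X106.7474 Y57.0130
M3 S805
G01 X137.5267 Y73.0412 F1450
G01 X162.2818 Y48.7212
G01 X146.8019 Y17.6625
G01 X112.4797 Y22.7871
G01 X106.7474 Y57.0130
G00 X92.2844 Y22.2791
M3 S805
G01 X130.9989 Y125.3431 F1450
G01 X157.1701 Y162.6830
G01 X39.7869 Y77.2823
M5
G00 X0.0000 Y0.0000

Since the viewBox matches the mm dimensions, user units are millimetres directly. The only transform is the Y-flip y_m = 185.7368 − y_svg.

Shape 1 is a regular polygon drawn with `<path>`. Its stroke #ff8800 means cut at S805, F1450. After flipping Y the toolpath is (106.7474,57.0130) → (137.5267,73.0412) → (162.2818,48.7212) → (146.8019,17.6625) → (112.4797,22.7871) → (106.7474,57.0130), returning to the start.

Shape 2 is a open polyline drawn with `<path>`. Its stroke #ff8800 means cut at S805, F1450. After flipping Y the toolpath is (92.2844,22.2791) → (130.9989,125.3431) → (157.1701,162.6830) → (39.7869,77.2823).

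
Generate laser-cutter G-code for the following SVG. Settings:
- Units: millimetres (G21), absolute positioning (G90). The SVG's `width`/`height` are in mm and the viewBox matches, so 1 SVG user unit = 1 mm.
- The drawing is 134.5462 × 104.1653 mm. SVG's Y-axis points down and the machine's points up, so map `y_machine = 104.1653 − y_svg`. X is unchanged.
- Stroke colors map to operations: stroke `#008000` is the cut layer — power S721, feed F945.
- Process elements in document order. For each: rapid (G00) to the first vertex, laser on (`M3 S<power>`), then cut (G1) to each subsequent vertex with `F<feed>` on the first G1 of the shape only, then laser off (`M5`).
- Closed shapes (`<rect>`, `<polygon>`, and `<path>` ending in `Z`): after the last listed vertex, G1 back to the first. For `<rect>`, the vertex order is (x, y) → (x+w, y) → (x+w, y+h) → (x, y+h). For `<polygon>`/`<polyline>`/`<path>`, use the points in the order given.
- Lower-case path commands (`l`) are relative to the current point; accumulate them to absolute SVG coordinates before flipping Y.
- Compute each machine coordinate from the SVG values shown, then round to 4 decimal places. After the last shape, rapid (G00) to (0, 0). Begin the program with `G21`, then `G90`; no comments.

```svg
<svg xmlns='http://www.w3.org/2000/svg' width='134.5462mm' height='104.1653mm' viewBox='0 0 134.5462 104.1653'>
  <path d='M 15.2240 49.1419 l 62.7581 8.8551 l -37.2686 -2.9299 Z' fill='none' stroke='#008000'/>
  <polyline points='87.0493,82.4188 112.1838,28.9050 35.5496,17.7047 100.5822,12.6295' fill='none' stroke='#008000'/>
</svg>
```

G21
G90
G00 X15.2240 Y55.0234
M3 S721
G1 X77.9821 Y46.1683 F945
G1 X40.7135 Y49.0982
G1 X15.2240 Y55.0234
M5
G00 X87.0493 Y21.7465
M3 S721
G1 X112.1838 Y75.2603 F945
G1 X35.5496 Y86.4606
G1 X100.5822 Y91.5358
M5
G00 X0.0000 Y0.0000

viewBox `0 0 134.5462 104.1653` with mm width/height → 1 unit = 1 mm. Flip: y_m = 104.1653 − y_svg.

**Shape 1** — `<path>` closed polygon, stroke `#008000` → cut (S721, F945). Machine vertices: (15.2240,55.0234) → (77.9821,46.1683) → (40.7135,49.0982) → (15.2240,55.0234). Closed: final G1 returns to the first vertex.

**Shape 2** — `<polyline>` open polyline, stroke `#008000` → cut (S721, F945). Machine vertices: (87.0493,21.7465) → (112.1838,75.2603) → (35.5496,86.4606) → (100.5822,91.5358). Open path.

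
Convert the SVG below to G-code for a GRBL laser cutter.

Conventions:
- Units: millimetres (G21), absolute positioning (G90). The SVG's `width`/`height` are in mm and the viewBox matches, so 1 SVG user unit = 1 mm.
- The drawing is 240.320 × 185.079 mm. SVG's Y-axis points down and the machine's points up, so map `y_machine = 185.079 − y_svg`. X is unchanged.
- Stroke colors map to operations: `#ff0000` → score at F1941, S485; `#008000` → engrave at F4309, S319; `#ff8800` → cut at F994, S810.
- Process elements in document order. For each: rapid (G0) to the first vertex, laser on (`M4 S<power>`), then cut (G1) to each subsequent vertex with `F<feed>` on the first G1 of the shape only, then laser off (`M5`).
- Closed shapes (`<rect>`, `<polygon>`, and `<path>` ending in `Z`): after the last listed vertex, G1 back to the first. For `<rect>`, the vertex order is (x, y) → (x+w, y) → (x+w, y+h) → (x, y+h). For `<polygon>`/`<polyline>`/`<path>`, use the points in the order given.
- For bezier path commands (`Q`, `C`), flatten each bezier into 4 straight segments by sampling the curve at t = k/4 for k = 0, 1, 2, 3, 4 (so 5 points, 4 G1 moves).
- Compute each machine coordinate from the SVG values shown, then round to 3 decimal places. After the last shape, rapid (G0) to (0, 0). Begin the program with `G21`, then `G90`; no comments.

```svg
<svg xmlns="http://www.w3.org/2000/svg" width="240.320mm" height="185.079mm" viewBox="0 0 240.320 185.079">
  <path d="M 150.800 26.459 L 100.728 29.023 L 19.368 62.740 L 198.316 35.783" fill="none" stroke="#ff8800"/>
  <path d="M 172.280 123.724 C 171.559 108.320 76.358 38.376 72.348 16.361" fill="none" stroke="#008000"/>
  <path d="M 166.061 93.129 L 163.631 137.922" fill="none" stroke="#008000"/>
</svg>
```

G21
G90
G0 X150.800 Y158.620
M4 S810
G1 X100.728 Y156.056 F994
G1 X19.368 Y122.339
G1 X198.316 Y149.296
M5
G0 X172.280 Y61.355
M4 S319
G1 X156.925 Y81.533 F4309
G1 X123.547 Y112.557
G1 X89.553 Y144.821
G1 X72.348 Y168.718
M5
G0 X166.061 Y91.950
M4 S319
G1 X163.631 Y47.157 F4309
M5
G0 X0.000 Y0.000

1 u = 1 mm; y_m = 185.079 − y.

[1] `<path>` open polyline, #ff8800→cut S810 F994: (150.800,158.620) → (100.728,156.056) → (19.368,122.339) → (198.316,149.296)

[2] `<path>` cubic bezier, #008000→engrave S319 F4309: (172.280,61.355) → (156.925,81.533) → (123.547,112.557) → (89.553,144.821) → (72.348,168.718)

[3] `<path>` line segment, #008000→engrave S319 F4309: (166.061,91.950) → (163.631,47.157)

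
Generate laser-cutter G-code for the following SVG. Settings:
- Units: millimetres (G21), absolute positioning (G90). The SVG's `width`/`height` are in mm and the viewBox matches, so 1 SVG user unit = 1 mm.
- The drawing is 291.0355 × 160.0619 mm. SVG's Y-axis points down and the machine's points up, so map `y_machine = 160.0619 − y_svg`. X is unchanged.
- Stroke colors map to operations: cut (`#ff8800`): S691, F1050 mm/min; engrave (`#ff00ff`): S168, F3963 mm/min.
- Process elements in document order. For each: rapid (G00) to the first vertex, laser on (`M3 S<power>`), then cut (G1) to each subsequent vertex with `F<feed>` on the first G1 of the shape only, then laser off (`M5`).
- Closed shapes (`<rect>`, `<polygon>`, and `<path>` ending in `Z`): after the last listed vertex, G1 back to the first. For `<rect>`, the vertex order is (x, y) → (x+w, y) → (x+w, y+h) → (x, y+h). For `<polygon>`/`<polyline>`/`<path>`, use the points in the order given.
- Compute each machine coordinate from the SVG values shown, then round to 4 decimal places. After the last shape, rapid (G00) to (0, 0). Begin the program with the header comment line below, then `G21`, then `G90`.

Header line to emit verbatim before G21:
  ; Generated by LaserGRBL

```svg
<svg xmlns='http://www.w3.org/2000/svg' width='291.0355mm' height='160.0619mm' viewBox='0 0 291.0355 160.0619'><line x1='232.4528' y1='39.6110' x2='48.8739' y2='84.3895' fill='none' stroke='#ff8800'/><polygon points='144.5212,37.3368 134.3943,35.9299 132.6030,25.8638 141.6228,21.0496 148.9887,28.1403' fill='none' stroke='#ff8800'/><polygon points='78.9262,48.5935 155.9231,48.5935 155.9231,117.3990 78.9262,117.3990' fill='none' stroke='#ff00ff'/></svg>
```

viewBox `0 0 291.0355 160.0619` with mm width/height → 1 unit = 1 mm. Flip: y_m = 160.0619 − y_svg.

**Shape 1** — `<line>` line segment, stroke `#ff8800` → cut (S691, F1050). Machine vertices: (232.4528,120.4509) → (48.8739,75.6724). Open path.

**Shape 2** — `<polygon>` regular polygon, stroke `#ff8800` → cut (S691, F1050). Machine vertices: (144.5212,122.7251) → (134.3943,124.1320) → (132.6030,134.1981) → (141.6228,139.0123) → (148.9887,131.9216) → (144.5212,122.7251). Closed: final G1 returns to the first vertex.

**Shape 3** — `<polygon>` rectangle, stroke `#ff00ff` → engrave (S168, F3963). Machine vertices: (78.9262,111.4684) → (155.9231,111.4684) → (155.9231,42.6629) → (78.9262,42.6629) → (78.9262,111.4684). Closed: final G1 returns to the first vertex.

; Generated by LaserGRBL
G21
G90
G00 X232.4528 Y120.4509
M3 S691
G1 X48.8739 Y75.6724 F1050
M5
G00 X144.5212 Y122.7251
M3 S691
G1 X134.3943 Y124.1320 F1050
G1 X132.6030 Y134.1981
G1 X141.6228 Y139.0123
G1 X148.9887 Y131.9216
G1 X144.5212 Y122.7251
M5
G00 X78.9262 Y111.4684
M3 S168
G1 X155.9231 Y111.4684 F3963
G1 X155.9231 Y42.6629
G1 X78.9262 Y42.6629
G1 X78.9262 Y111.4684
M5
G00 X0.0000 Y0.0000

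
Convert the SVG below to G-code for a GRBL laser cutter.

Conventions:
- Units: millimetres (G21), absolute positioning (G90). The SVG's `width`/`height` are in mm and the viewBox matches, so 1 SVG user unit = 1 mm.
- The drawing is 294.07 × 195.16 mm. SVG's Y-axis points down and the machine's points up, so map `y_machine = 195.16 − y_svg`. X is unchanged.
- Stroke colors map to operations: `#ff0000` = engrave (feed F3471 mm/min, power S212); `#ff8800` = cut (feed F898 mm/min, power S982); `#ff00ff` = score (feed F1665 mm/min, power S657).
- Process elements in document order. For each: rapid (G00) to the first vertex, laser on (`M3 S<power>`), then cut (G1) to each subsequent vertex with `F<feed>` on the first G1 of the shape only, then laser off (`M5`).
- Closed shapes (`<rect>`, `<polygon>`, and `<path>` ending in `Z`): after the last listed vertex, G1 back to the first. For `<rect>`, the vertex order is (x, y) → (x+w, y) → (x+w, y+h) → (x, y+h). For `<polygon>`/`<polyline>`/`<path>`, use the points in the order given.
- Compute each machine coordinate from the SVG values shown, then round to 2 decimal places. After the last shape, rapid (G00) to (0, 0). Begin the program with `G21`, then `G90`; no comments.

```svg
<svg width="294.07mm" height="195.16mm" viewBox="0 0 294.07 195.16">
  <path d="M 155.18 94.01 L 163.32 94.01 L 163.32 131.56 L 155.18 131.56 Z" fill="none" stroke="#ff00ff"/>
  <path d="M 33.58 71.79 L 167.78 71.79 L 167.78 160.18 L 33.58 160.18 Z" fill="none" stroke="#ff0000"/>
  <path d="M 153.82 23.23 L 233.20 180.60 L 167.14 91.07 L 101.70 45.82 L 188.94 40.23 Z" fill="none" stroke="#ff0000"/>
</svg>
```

G21
G90
G00 X155.18 Y101.15
M3 S657
G1 X163.32 Y101.15 F1665
G1 X163.32 Y63.60
G1 X155.18 Y63.60
G1 X155.18 Y101.15
M5
G00 X33.58 Y123.37
M3 S212
G1 X167.78 Y123.37 F3471
G1 X167.78 Y34.98
G1 X33.58 Y34.98
G1 X33.58 Y123.37
M5
G00 X153.82 Y171.93
M3 S212
G1 X233.20 Y14.56 F3471
G1 X167.14 Y104.09
G1 X101.70 Y149.34
G1 X188.94 Y154.93
G1 X153.82 Y171.93
M5
G00 X0.00 Y0.00

viewBox `0 0 294.07 195.16` with mm width/height → 1 unit = 1 mm. Flip: y_m = 195.16 − y_svg.

**Shape 1** — `<path>` rectangle, stroke `#ff00ff` → score (S657, F1665). Machine vertices: (155.18,101.15) → (163.32,101.15) → (163.32,63.60) → (155.18,63.60) → (155.18,101.15). Closed: final G1 returns to the first vertex.

**Shape 2** — `<path>` rectangle, stroke `#ff0000` → engrave (S212, F3471). Machine vertices: (33.58,123.37) → (167.78,123.37) → (167.78,34.98) → (33.58,34.98) → (33.58,123.37). Closed: final G1 returns to the first vertex.

**Shape 3** — `<path>` closed polygon, stroke `#ff0000` → engrave (S212, F3471). Machine vertices: (153.82,171.93) → (233.20,14.56) → (167.14,104.09) → (101.70,149.34) → (188.94,154.93) → (153.82,171.93). Closed: final G1 returns to the first vertex.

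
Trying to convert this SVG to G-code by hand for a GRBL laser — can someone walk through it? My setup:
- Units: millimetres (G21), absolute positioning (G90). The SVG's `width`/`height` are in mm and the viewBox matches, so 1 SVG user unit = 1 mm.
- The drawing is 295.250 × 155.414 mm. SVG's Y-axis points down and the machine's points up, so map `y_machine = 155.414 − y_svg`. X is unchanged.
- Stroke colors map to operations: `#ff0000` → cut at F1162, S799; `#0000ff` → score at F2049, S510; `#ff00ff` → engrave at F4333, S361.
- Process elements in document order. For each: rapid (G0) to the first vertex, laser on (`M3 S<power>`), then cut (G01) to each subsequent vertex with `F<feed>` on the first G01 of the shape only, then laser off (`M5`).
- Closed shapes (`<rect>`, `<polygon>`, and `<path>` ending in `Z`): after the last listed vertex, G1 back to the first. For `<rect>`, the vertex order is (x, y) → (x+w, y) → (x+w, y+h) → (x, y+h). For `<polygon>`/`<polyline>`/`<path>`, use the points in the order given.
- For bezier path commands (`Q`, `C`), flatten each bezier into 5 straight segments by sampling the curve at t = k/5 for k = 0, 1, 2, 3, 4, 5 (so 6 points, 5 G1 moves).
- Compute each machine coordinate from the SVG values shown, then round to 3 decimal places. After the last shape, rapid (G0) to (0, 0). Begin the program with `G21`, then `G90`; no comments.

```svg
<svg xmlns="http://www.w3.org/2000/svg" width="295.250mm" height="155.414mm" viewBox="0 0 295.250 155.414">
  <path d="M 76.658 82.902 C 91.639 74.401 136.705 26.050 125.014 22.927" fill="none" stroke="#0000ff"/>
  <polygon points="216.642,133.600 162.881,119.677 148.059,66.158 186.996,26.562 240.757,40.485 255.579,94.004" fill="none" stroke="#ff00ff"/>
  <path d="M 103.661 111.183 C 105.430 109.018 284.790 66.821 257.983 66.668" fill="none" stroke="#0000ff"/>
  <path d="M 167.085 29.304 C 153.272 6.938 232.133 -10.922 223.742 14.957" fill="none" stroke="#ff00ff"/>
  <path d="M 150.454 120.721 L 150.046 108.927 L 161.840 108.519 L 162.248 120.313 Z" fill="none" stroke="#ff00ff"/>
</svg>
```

G21
G90
G0 X76.658 Y72.512
M3 S510
G01 X88.562 Y81.714 F2049
G01 X103.518 Y96.396
G01 X117.358 Y112.475
G01 X125.912 Y125.866
G01 X125.014 Y132.487
M5
G0 X216.642 Y21.814
M3 S361
G01 X162.881 Y35.737 F4333
G01 X148.059 Y89.256
G01 X186.996 Y128.852
G01 X240.757 Y114.929
G01 X255.579 Y61.410
G01 X216.642 Y21.814
M5
G0 X103.661 Y44.231
M3 S510
G01 X122.963 Y49.677 F2049
G01 X166.467 Y60.791
G01 X215.752 Y73.634
G01 X252.397 Y84.266
G01 X257.983 Y88.746
M5
G0 X167.085 Y126.110
M3 S361
G01 X168.479 Y138.675 F4333
G01 X183.478 Y148.275
G01 X203.446 Y153.028
G01 X219.746 Y151.050
G01 X223.742 Y140.457
M5
G0 X150.454 Y34.693
M3 S361
G01 X150.046 Y46.487 F4333
G01 X161.840 Y46.895
G01 X162.248 Y35.101
G01 X150.454 Y34.693
M5
G0 X0.000 Y0.000

viewBox `0 0 295.250 155.414` with mm width/height → 1 unit = 1 mm. Flip: y_m = 155.414 − y_svg.

**Shape 1** — `<path>` cubic bezier, stroke `#0000ff` → score (S510, F2049). Control points (SVG): P0=(76.658,82.902), P1=(91.639,74.401), P2=(136.705,26.050), P3=(125.014,22.927); sampled at t=k/5. Machine vertices: (76.658,72.512) → (88.562,81.714) → (103.518,96.396) → (117.358,112.475) → (125.912,125.866) → (125.014,132.487). Open path.

**Shape 2** — `<polygon>` regular polygon, stroke `#ff00ff` → engrave (S361, F4333). Machine vertices: (216.642,21.814) → (162.881,35.737) → (148.059,89.256) → (186.996,128.852) → (240.757,114.929) → (255.579,61.410) → (216.642,21.814). Closed: final G1 returns to the first vertex.

**Shape 3** — `<path>` cubic bezier, stroke `#0000ff` → score (S510, F2049). Control points (SVG): P0=(103.661,111.183), P1=(105.430,109.018), P2=(284.790,66.821), P3=(257.983,66.668); sampled at t=k/5. Machine vertices: (103.661,44.231) → (122.963,49.677) → (166.467,60.791) → (215.752,73.634) → (252.397,84.266) → (257.983,88.746). Open path.

**Shape 4** — `<path>` cubic bezier, stroke `#ff00ff` → engrave (S361, F4333). Control points (SVG): P0=(167.085,29.304), P1=(153.272,6.938), P2=(232.133,-10.922), P3=(223.742,14.957); sampled at t=k/5. Machine vertices: (167.085,126.110) → (168.479,138.675) → (183.478,148.275) → (203.446,153.028) → (219.746,151.050) → (223.742,140.457). Open path.

**Shape 5** — `<path>` regular polygon, stroke `#ff00ff` → engrave (S361, F4333). Machine vertices: (150.454,34.693) → (150.046,46.487) → (161.840,46.895) → (162.248,35.101) → (150.454,34.693). Closed: final G1 returns to the first vertex.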